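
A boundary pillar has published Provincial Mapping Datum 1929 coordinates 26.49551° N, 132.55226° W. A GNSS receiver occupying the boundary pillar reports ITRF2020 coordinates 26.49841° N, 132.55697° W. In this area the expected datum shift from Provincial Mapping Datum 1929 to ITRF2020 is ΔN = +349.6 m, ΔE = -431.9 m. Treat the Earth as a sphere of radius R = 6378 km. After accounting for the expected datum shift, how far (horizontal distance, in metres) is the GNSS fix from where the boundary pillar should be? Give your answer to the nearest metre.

46 m

Observed coordinate differences: Δφ = +0.00290°, Δλ = -0.00471°.
Converting to metres (1° lat = 111317 m, cos φ = 0.894969): observed ΔN = 322.8 m, observed ΔE = -469.2 m.
Subtracting the expected shift leaves a residual of 322.8 − (349.6) = -26.8 m north and -469.2 − (-431.9) = -37.3 m east.
Residual distance = √((-26.8)² + (-37.3)²) = 45.9 m.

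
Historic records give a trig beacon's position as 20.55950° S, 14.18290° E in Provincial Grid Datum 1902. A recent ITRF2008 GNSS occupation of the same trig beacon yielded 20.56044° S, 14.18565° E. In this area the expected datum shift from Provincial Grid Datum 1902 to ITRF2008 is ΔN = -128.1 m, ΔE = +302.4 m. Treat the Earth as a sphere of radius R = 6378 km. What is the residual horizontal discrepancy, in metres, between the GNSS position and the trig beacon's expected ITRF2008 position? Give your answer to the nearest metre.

28 m

Observed coordinate differences: Δφ = -0.00094°, Δλ = +0.00275°.
Converting to metres (1° lat = 111317 m, cos φ = 0.936308): observed ΔN = -104.6 m, observed ΔE = 286.6 m.
Subtracting the expected shift leaves a residual of -104.6 − (-128.1) = 23.5 m north and 286.6 − (302.4) = -15.8 m east.
Residual distance = √(23.5² + (-15.8)²) = 28.3 m.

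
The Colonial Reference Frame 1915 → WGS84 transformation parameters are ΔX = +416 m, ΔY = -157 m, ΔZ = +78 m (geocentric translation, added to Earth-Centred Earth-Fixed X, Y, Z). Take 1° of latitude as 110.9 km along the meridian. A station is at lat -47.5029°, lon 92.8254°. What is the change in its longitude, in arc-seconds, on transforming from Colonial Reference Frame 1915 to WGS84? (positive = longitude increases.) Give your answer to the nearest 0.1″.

sin φ = -0.737312, cos φ = 0.675553, sin λ = 0.998784, cos λ = -0.049293.
East component: ΔE = −sin λ·ΔX + cos λ·ΔY = −(0.998784)(416) + (-0.049293)(-157) = -407.76 m.
1° of latitude spans 110900 m; at latitude φ, 1° of longitude spans that × cos φ = 74918.8 m, so Δλ = -407.76 / 74918.8 × 3600 = -19.593″.

Δλ = -19.6″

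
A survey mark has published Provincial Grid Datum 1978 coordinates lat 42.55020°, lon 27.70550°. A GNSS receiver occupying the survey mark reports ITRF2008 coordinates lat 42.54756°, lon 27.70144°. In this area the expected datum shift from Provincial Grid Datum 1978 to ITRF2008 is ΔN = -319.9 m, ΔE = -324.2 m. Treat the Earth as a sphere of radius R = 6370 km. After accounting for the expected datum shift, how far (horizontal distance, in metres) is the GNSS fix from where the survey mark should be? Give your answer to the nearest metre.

Observed coordinate differences: Δφ = -0.00264°, Δλ = -0.00406°.
Converting to metres (1° lat = 111177 m, cos φ = 0.736685): observed ΔN = -293.5 m, observed ΔE = -332.5 m.
Subtracting the expected shift leaves a residual of -293.5 − (-319.9) = 26.4 m north and -332.5 − (-324.2) = -8.3 m east.
Residual distance = √(26.4² + (-8.3)²) = 27.7 m.

28 m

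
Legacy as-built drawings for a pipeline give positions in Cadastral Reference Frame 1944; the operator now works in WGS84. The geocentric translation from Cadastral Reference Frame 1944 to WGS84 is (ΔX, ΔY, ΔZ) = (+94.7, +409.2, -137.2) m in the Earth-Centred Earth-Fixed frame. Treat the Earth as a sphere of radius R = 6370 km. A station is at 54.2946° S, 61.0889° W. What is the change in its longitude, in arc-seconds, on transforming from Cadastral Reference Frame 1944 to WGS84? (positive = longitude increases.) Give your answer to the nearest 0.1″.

sin φ = -0.812029, cos φ = 0.583618, sin λ = -0.875371, cos λ = 0.483452.
East component: ΔE = −sin λ·ΔX + cos λ·ΔY = −(-0.875371)(94.7) + (0.483452)(409.2) = 280.73 m.
1° of latitude spans πR/180 = 111177 m; at latitude φ, 1° of longitude spans that × cos φ = 64885.1 m, so Δλ = 280.73 / 64885.1 × 3600 = 15.575″.

Δλ = 15.6″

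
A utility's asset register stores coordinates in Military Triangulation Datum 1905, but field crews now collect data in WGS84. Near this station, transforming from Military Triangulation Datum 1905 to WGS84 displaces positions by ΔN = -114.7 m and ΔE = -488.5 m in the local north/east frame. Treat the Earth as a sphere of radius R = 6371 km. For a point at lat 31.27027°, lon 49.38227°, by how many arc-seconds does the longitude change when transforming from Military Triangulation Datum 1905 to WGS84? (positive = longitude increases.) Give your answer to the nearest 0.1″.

Δλ = -18.5″

At latitude 31.27027°, cos φ = 0.854728.
One radian of longitude at latitude φ spans R cos φ, so Δλ = ΔE / (R cos φ) = -488.5 / (6371000 × 0.854728) = -8.9708e-05 rad = -18.504″.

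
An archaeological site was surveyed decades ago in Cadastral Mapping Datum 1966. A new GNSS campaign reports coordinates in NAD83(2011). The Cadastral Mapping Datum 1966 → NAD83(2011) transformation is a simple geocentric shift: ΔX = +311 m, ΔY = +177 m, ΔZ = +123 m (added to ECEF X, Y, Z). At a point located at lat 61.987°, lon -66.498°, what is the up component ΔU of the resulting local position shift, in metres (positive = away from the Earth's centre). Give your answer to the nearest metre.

At φ = 61.987°, λ = -66.498°: sin φ = 0.882841, cos φ = 0.469672, sin λ = -0.917046, cos λ = 0.398781.
ΔU = cos φ cos λ·ΔX + cos φ sin λ·ΔY + sin φ·ΔZ = (0.469672)(0.398781)(311) + (0.469672)(-0.917046)(177) + (0.882841)(123) = 90.60 m.

ΔU = 91 m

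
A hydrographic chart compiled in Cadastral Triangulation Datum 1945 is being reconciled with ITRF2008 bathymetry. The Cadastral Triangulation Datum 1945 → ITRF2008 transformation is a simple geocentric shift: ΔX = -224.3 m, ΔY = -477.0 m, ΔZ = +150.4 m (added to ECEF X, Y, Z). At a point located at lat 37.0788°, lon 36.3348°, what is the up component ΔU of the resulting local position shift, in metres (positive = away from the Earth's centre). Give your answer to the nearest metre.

ΔU = -279 m

The local up (radial) axis is (cos φ cos λ, cos φ sin λ, sin φ), giving ΔU = -144.155 − 225.479 + 90.678 = -278.96 m.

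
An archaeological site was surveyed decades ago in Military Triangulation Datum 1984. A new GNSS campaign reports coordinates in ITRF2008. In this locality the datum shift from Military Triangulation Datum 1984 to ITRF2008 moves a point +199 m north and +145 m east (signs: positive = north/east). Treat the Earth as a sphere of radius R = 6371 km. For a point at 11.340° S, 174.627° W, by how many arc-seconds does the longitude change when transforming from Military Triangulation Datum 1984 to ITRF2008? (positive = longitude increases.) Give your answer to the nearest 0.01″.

At latitude -11.340°, cos φ = 0.980478.
One radian of longitude at latitude φ spans R cos φ, so Δλ = ΔE / (R cos φ) = 145.0 / (6371000 × 0.980478) = 2.3213e-05 rad = 4.788″.

Δλ = 4.79″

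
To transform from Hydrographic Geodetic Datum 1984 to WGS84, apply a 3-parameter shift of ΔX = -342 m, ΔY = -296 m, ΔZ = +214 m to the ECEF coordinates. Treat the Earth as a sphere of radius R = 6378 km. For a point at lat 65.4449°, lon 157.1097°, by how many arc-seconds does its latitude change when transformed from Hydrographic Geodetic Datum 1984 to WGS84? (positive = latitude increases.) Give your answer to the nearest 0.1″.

Δφ = -3.0″

sin φ = 0.909562, cos φ = 0.415568, sin λ = 0.388968, cos λ = -0.921251.
North component: ΔN = −sin φ cos λ·ΔX − sin φ sin λ·ΔY + cos φ·ΔZ = −(0.909562)(-0.921251)(-342) − (0.909562)(0.388968)(-296) + (0.415568)(214) = -92.92 m.
1° of latitude spans πR/180 = 111317 m, so Δφ = -92.92 / 111317 × 3600 = -3.005″.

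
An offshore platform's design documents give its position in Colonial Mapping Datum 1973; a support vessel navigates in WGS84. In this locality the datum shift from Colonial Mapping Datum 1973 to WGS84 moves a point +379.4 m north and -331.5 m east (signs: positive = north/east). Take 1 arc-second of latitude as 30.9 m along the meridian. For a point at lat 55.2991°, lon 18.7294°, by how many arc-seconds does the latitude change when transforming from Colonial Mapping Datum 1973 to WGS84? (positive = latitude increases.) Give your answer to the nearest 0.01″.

1″ of latitude = 30.90 m, so Δφ = 379.4 / 30.90 = 12.278″.

Δφ = 12.28″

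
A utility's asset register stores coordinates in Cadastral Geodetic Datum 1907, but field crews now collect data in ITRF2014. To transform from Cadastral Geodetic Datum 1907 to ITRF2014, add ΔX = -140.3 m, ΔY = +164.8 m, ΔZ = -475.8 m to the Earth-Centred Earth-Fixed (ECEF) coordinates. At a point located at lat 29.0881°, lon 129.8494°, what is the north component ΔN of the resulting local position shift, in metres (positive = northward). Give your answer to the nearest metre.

ΔN = -521 m

The local north axis is (−sin φ cos λ, −sin φ sin λ, cos φ), giving ΔN = -43.705 − 61.509 − 415.789 = -521.00 m.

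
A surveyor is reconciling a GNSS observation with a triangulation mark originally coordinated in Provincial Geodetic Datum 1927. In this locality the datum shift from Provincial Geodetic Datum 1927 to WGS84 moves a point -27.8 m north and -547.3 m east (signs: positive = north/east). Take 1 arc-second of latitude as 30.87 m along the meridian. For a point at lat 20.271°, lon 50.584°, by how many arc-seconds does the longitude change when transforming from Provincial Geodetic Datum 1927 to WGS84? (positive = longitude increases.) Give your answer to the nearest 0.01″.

At latitude 20.271°, cos φ = 0.938064.
1″ of longitude at this latitude = 30.87 × cos φ = 28.9580 m, so Δλ = -547.3 / 28.9580 = -18.900″.

Δλ = -18.90″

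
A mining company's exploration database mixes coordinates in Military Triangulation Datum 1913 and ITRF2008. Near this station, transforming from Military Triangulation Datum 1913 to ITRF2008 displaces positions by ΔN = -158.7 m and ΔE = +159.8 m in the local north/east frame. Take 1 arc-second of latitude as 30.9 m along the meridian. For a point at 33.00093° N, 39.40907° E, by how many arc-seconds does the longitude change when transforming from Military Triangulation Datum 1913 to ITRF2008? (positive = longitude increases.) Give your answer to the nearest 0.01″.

Δλ = 6.17″

At latitude 33.00093°, cos φ = 0.838662.
1″ of longitude at this latitude = 30.90 × cos φ = 25.9146 m, so Δλ = 159.8 / 25.9146 = 6.166″.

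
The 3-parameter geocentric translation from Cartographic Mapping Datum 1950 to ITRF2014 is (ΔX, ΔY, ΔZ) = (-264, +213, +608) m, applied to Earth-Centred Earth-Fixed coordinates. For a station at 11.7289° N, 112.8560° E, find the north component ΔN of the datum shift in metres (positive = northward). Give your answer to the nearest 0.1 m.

ΔN = 534.6 m

At φ = 11.7289°, λ = 112.8560°: sin φ = 0.203281, cos φ = 0.979120, sin λ = 0.921484, cos λ = -0.388416.
ΔN = −sin φ cos λ·ΔX − sin φ sin λ·ΔY + cos φ·ΔZ = −(0.203281)(-0.388416)(-264) − (0.203281)(0.921484)(213) + (0.979120)(608) = 534.56 m.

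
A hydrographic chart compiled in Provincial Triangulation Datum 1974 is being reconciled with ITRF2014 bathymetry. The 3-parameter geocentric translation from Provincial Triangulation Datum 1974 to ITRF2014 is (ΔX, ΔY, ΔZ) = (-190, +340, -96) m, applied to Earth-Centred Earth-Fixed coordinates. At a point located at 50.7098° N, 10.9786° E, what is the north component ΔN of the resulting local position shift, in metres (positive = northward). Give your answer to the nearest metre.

The local north axis is (−sin φ cos λ, −sin φ sin λ, cos φ), giving ΔN = 144.359 − 50.113 − 60.792 = 33.45 m.

ΔN = 33 m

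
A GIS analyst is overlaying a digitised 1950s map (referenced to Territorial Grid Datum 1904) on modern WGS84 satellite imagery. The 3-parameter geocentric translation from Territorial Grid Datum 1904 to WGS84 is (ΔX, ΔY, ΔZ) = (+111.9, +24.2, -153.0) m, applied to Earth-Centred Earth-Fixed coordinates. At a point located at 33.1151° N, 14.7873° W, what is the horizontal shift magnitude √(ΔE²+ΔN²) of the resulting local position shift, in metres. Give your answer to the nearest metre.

191 m

The local east axis at (φ, λ) is (−sin λ, cos λ, 0), so ΔE = −sin(-14.7873°)·111.9 + cos(-14.7873°)·24.2 = 51.96 m.
The local north axis is (−sin φ cos λ, −sin φ sin λ, cos φ), giving ΔN = -59.109 + 3.374 − 128.149 = -183.88 m.
Horizontal magnitude = √(ΔE² + ΔN²) = √(51.96² + (-183.88)²) = 191.08 m.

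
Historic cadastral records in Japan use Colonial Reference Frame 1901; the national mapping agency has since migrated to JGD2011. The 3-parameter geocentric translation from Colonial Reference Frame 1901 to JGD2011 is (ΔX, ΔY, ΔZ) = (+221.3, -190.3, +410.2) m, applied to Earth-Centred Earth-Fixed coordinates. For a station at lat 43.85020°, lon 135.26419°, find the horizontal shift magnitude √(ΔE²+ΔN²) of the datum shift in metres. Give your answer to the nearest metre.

The local east axis at (φ, λ) is (−sin λ, cos λ, 0), so ΔE = −sin(135.26419°)·221.3 + cos(135.26419°)·(-190.3) = -20.58 m.
The local north axis is (−sin φ cos λ, −sin φ sin λ, cos φ), giving ΔN = 108.906 + 92.791 + 295.817 = 497.51 m.
Horizontal magnitude = √(ΔE² + ΔN²) = √((-20.58)² + 497.51²) = 497.94 m.

498 m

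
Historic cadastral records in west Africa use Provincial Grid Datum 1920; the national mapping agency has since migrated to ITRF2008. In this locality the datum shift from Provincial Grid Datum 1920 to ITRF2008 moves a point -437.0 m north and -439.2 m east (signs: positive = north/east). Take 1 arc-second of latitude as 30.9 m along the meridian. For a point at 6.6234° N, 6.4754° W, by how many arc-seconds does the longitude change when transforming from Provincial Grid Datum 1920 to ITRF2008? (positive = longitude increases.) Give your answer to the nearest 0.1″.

At latitude 6.6234°, cos φ = 0.993326.
1″ of longitude at this latitude = 30.90 × cos φ = 30.6938 m, so Δλ = -439.2 / 30.6938 = -14.309″.

Δλ = -14.3″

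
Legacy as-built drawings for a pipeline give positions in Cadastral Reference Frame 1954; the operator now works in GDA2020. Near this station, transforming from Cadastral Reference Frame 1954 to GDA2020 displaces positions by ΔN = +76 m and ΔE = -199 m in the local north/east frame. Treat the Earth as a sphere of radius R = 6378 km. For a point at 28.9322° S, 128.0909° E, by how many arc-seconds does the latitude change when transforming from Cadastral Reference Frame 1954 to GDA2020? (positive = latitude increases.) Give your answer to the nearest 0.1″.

On a sphere of radius R, 1 rad of latitude = R, so Δφ = ΔN / R = 76.0 / 6378000 = 1.1916e-05 rad = 2.458″.

Δφ = 2.5″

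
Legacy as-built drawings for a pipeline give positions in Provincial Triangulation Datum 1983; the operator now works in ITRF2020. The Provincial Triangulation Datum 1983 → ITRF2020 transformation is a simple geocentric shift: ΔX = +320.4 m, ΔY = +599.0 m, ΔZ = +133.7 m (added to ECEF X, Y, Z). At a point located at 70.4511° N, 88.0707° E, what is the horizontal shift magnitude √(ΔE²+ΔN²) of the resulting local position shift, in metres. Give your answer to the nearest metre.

609 m

At φ = 70.4511°, λ = 88.0707°: sin φ = 0.942356, cos φ = 0.334611, sin λ = 0.999433, cos λ = 0.033666.
ΔE = −sin λ·ΔX + cos λ·ΔY = −(0.999433)·(320.4) + (0.033666)·(599.0) = -300.05 m.
ΔN = −sin φ cos λ·ΔX − sin φ sin λ·ΔY + cos φ·ΔZ = −(0.942356)(0.033666)(320.4) − (0.942356)(0.999433)(599.0) + (0.334611)(133.7) = -529.58 m.
Horizontal magnitude = √(ΔE² + ΔN²) = √((-300.05)² + (-529.58)²) = 608.67 m.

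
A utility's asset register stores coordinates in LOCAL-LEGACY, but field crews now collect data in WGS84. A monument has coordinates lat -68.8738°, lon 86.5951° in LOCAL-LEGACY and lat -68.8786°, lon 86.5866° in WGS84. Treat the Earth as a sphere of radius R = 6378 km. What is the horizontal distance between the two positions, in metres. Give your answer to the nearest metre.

Δφ = -68.8786° − -68.8738° = -0.0048°; Δλ = 86.5866° − 86.5951° = -0.0085°.
1° along a meridian = πR/180 = 111317 m.
ΔN = Δφ × 111317 = -534.3 m; ΔE = Δλ × 111317 × cos(-68.8738°) = -0.0085 × 111317 × 0.360423 = -341.0 m.
Distance = √(ΔE² + ΔN²) = √((-341.0)² + (-534.3)²) = 633.9 m.

634 m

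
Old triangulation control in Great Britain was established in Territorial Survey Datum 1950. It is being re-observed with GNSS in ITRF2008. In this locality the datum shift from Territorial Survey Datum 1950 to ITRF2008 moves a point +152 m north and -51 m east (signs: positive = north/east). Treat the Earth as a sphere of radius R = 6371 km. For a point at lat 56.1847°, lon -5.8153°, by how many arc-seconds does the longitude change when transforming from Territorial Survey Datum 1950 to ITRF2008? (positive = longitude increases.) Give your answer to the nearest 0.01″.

Δλ = -2.97″

At latitude 56.1847°, cos φ = 0.556517.
One radian of longitude at latitude φ spans R cos φ, so Δλ = ΔE / (R cos φ) = -51.0 / (6371000 × 0.556517) = -1.4384e-05 rad = -2.967″.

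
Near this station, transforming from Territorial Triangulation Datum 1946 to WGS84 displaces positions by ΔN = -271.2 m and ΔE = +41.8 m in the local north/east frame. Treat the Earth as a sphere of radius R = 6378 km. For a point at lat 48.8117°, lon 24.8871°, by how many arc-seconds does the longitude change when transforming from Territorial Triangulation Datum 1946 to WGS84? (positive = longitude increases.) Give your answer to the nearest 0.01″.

Δλ = 2.05″

At latitude 48.8117°, cos φ = 0.658536.
One radian of longitude at latitude φ spans R cos φ, so Δλ = ΔE / (R cos φ) = 41.8 / (6378000 × 0.658536) = 9.9520e-06 rad = 2.053″.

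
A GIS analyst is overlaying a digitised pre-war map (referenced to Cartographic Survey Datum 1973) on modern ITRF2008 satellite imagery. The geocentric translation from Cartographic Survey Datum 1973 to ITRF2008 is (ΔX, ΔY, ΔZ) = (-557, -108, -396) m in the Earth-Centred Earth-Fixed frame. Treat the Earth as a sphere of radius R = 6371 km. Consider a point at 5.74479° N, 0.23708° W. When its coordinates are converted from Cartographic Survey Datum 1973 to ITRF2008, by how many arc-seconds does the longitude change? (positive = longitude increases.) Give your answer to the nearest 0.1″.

sin φ = 0.100098, cos φ = 0.994978, sin λ = -0.004138, cos λ = 0.999991.
East component: ΔE = −sin λ·ΔX + cos λ·ΔY = −(-0.004138)(-557) + (0.999991)(-108) = -110.30 m.
1° of latitude spans πR/180 = 111195 m; at latitude φ, 1° of longitude spans that × cos φ = 110636.5 m, so Δλ = -110.30 / 110636.5 × 3600 = -3.589″.

Δλ = -3.6″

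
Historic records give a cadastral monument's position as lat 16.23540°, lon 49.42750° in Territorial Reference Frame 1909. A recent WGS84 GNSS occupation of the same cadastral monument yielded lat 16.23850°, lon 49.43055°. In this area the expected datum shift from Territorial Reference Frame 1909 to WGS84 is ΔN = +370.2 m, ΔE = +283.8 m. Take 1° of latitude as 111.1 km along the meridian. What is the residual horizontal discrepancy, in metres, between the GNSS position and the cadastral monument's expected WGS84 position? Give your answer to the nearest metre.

49 m

Observed coordinate differences: Δφ = +0.00310°, Δλ = +0.00305°.
Converting to metres (1° lat = 111100 m, cos φ = 0.960121): observed ΔN = 344.4 m, observed ΔE = 325.3 m.
Subtracting the expected shift leaves a residual of 344.4 − (370.2) = -25.8 m north and 325.3 − (283.8) = 41.5 m east.
Residual distance = √((-25.8)² + 41.5²) = 48.9 m.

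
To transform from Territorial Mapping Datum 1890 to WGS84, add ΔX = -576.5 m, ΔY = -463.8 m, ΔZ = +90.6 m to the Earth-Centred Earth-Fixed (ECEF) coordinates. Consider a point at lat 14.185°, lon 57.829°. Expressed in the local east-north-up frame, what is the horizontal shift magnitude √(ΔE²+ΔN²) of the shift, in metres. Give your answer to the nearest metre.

354 m

The local east axis at (φ, λ) is (−sin λ, cos λ, 0), so ΔE = −sin(57.829°)·(-576.5) + cos(57.829°)·(-463.8) = 241.04 m.
The local north axis is (−sin φ cos λ, −sin φ sin λ, cos φ), giving ΔN = 75.221 + 96.205 + 87.838 = 259.26 m.
Horizontal magnitude = √(ΔE² + ΔN²) = √(241.04² + 259.26²) = 354.00 m.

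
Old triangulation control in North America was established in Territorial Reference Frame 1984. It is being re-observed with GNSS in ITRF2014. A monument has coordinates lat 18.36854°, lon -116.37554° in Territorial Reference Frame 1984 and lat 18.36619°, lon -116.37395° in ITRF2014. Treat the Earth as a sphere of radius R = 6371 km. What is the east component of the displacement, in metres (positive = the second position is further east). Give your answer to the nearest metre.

Δφ = 18.36619° − 18.36854° = -0.00235°; Δλ = -116.37395° − -116.37554° = +0.00159°.
1° along a meridian = πR/180 = 111195 m.
ΔN = Δφ × 111195 = -261.3 m; ΔE = Δλ × 111195 × cos(18.36854°) = +0.00159 × 111195 × 0.949049 = 167.8 m.

ΔE = 168 m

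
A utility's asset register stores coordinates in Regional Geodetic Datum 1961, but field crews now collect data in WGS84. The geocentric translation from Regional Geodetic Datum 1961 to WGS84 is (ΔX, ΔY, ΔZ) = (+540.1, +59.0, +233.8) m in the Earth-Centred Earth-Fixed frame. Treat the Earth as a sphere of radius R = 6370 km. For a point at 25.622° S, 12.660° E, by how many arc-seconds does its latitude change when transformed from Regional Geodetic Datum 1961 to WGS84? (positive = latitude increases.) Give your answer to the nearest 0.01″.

Δφ = 14.39″

sin φ = -0.432432, cos φ = 0.901667, sin λ = 0.219165, cos λ = 0.975688.
North component: ΔN = −sin φ cos λ·ΔX − sin φ sin λ·ΔY + cos φ·ΔZ = −(-0.432432)(0.975688)(540.1) − (-0.432432)(0.219165)(59.0) + (0.901667)(233.8) = 444.28 m.
1° of latitude spans πR/180 = 111177 m, so Δφ = 444.28 / 111177 × 3600 = 14.386″.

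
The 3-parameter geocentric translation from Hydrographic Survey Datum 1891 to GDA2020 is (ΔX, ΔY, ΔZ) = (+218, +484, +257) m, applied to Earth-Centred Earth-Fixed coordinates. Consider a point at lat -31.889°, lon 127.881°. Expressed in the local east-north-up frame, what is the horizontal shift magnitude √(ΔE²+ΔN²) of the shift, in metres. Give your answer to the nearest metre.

The local east axis at (φ, λ) is (−sin λ, cos λ, 0), so ΔE = −sin(127.881°)·218 + cos(127.881°)·484 = -469.25 m.
The local north axis is (−sin φ cos λ, −sin φ sin λ, cos φ), giving ΔN = -70.713 + 201.809 + 218.212 = 349.31 m.
Horizontal magnitude = √(ΔE² + ΔN²) = √((-469.25)² + 349.31²) = 584.99 m.

585 m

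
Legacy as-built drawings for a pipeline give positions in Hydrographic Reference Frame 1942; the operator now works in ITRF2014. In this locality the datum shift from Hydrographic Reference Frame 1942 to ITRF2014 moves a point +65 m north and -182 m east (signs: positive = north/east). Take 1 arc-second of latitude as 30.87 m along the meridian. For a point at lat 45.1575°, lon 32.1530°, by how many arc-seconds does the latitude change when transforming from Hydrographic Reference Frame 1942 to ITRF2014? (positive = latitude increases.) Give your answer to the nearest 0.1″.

Δφ = 2.1″

1″ of latitude = 30.87 m, so Δφ = 65.0 / 30.87 = 2.106″.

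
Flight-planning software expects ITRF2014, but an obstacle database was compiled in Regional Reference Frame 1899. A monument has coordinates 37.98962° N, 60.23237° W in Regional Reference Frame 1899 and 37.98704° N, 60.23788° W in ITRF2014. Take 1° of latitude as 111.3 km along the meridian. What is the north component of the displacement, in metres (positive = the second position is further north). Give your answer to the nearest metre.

Δφ = 37.98704° − 37.98962° = -0.00258°; Δλ = -60.23788° − -60.23237° = -0.00551°.
ΔN = Δφ × 111300 = -287.2 m; ΔE = Δλ × 111300 × cos(37.98962°) = -0.00551 × 111300 × 0.788122 = -483.3 m.

ΔN = -287 m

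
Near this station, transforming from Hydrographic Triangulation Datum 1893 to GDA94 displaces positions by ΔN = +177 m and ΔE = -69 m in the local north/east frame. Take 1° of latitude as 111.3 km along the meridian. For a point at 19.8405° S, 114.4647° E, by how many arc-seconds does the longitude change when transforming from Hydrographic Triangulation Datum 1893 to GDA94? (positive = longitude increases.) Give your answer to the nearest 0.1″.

At latitude -19.8405°, cos φ = 0.940641.
1° of longitude at this latitude = 111.3 × cos φ = 104.69 km, so Δλ = -69.0 / 104693.4 = -0.0006591° = -2.373″.

Δλ = -2.4″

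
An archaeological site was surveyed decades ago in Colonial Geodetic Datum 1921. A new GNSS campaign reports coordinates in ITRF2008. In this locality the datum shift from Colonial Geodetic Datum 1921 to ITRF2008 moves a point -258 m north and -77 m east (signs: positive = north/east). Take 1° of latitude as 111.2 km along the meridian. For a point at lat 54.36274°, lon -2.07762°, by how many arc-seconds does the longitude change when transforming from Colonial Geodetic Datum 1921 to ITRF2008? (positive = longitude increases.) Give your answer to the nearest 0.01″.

At latitude 54.36274°, cos φ = 0.582652.
1° of longitude at this latitude = 111.2 × cos φ = 64.79 km, so Δλ = -77.0 / 64790.9 = -0.0011884° = -4.278″.

Δλ = -4.28″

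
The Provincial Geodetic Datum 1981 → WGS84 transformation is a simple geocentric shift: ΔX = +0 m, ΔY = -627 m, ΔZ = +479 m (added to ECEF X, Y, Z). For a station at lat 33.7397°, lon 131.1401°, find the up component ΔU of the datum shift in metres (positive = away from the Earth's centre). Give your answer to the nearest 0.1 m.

ΔU = -126.6 m

At φ = 33.7397°, λ = 131.1401°: sin φ = 0.555421, cos φ = 0.831569, sin λ = 0.753103, cos λ = -0.657902.
ΔU = cos φ cos λ·ΔX + cos φ sin λ·ΔY + sin φ·ΔZ = (0.831569)(-0.657902)(0) + (0.831569)(0.753103)(-627) + (0.555421)(479) = -126.62 m.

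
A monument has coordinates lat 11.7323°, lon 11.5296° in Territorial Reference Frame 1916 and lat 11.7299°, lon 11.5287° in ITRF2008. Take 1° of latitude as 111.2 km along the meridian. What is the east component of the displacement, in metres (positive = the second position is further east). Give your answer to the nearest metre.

ΔE = -98 m

Δφ = 11.7299° − 11.7323° = -0.0024°; Δλ = 11.5287° − 11.5296° = -0.0009°.
ΔN = Δφ × 111200 = -266.9 m; ΔE = Δλ × 111200 × cos(11.7323°) = -0.0009 × 111200 × 0.979108 = -98.0 m.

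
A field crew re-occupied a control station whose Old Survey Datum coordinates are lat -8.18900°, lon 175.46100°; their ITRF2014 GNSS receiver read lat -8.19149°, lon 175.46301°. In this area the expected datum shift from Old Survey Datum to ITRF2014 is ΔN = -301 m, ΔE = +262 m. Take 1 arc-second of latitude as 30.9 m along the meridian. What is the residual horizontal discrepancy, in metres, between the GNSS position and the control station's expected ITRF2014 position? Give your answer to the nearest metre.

Observed coordinate differences: Δφ = -0.00249°, Δλ = +0.00201°.
Converting to metres (1° lat = 111240 m, cos φ = 0.989804): observed ΔN = -277.0 m, observed ΔE = 221.3 m.
Subtracting the expected shift leaves a residual of -277.0 − (-301) = 24.0 m north and 221.3 − (262) = -40.7 m east.
Residual distance = √(24.0² + (-40.7)²) = 47.2 m.

47 m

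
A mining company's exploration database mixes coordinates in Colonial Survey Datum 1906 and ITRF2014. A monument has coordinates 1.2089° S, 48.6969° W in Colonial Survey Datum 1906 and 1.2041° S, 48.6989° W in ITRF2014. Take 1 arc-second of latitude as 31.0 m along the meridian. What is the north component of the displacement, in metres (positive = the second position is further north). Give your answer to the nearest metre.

Δφ = -1.2041° − -1.2089° = +0.0048°; Δλ = -48.6989° − -48.6969° = -0.0020°.
1° of latitude = 3600 × 31.00 = 111600 m.
ΔN = Δφ × 111600 = 535.7 m; ΔE = Δλ × 111600 × cos(-1.2089°) = -0.0020 × 111600 × 0.999777 = -223.2 m.

ΔN = 536 m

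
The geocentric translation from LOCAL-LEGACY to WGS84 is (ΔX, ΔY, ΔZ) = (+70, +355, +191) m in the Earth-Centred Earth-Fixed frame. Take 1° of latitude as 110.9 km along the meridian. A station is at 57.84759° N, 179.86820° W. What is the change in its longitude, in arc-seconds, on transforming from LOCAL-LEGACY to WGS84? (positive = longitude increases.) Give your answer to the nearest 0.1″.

sin φ = 0.846635, cos φ = 0.532173, sin λ = -0.002300, cos λ = -0.999997.
East component: ΔE = −sin λ·ΔX + cos λ·ΔY = −(-0.002300)(70) + (-0.999997)(355) = -354.84 m.
1° of latitude spans 110900 m; at latitude φ, 1° of longitude spans that × cos φ = 59018.0 m, so Δλ = -354.84 / 59018.0 × 3600 = -21.645″.

Δλ = -21.6″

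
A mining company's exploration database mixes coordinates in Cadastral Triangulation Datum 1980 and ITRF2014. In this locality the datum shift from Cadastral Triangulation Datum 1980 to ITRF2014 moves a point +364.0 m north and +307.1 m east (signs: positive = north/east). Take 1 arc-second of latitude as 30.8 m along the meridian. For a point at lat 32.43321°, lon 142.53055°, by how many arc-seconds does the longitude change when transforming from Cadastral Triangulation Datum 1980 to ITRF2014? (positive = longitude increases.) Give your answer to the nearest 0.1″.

Δλ = 11.8″

At latitude 32.43321°, cos φ = 0.844017.
1″ of longitude at this latitude = 30.80 × cos φ = 25.9957 m, so Δλ = 307.1 / 25.9957 = 11.813″.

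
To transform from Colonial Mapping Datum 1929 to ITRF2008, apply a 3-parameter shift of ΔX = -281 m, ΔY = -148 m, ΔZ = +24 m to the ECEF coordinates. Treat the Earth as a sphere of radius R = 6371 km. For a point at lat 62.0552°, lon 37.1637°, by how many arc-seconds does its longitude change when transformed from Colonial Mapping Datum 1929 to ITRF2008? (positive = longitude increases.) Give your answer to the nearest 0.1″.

sin φ = 0.883399, cos φ = 0.468621, sin λ = 0.604094, cos λ = 0.796913.
East component: ΔE = −sin λ·ΔX + cos λ·ΔY = −(0.604094)(-281) + (0.796913)(-148) = 51.81 m.
1° of latitude spans πR/180 = 111195 m; at latitude φ, 1° of longitude spans that × cos φ = 52108.2 m, so Δλ = 51.81 / 52108.2 × 3600 = 3.579″.

Δλ = 3.6″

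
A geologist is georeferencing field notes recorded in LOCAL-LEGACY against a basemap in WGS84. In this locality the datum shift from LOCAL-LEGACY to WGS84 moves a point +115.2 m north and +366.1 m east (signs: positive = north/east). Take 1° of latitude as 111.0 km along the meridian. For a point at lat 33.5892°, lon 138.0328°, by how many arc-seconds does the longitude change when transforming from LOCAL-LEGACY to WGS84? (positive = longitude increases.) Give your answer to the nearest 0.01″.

Δλ = 14.25″

At latitude 33.5892°, cos φ = 0.833026.
1° of longitude at this latitude = 111.0 × cos φ = 92.47 km, so Δλ = 366.1 / 92465.8 = 0.0039593° = 14.253″.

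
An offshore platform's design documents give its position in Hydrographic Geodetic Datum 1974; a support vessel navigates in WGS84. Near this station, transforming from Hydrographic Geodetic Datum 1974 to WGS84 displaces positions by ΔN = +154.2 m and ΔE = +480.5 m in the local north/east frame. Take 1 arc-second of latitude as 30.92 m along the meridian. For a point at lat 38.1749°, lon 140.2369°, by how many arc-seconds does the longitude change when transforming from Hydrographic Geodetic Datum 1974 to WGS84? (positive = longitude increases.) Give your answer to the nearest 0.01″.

At latitude 38.1749°, cos φ = 0.786128.
1″ of longitude at this latitude = 30.92 × cos φ = 24.3071 m, so Δλ = 480.5 / 24.3071 = 19.768″.

Δλ = 19.77″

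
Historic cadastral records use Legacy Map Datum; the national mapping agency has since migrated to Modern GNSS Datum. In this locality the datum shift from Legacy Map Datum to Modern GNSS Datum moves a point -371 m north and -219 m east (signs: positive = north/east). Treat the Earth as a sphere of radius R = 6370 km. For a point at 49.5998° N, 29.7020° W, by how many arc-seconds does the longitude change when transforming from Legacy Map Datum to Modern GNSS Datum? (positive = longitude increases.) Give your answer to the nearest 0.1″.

At latitude 49.5998°, cos φ = 0.648123.
One radian of longitude at latitude φ spans R cos φ, so Δλ = ΔE / (R cos φ) = -219.0 / (6370000 × 0.648123) = -5.3045e-05 rad = -10.941″.

Δλ = -10.9″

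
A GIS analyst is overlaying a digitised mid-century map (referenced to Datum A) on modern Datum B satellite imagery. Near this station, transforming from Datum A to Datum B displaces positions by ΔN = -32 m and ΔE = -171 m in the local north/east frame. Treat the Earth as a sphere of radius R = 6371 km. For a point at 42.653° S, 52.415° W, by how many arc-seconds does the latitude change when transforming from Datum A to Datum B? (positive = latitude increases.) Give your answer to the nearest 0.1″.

Δφ = -1.0″

On a sphere of radius R, 1 rad of latitude = R, so Δφ = ΔN / R = -32.0 / 6371000 = -5.0228e-06 rad = -1.036″.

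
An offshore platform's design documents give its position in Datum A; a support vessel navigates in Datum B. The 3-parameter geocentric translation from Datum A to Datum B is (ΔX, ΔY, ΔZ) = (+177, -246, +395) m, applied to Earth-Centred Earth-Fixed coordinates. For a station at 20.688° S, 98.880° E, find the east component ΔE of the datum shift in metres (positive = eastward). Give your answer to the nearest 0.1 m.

ΔE = -136.9 m

At φ = -20.688°, λ = 98.880°: sin φ = -0.353279, cos φ = 0.935518, sin λ = 0.988014, cos λ = -0.154366.
ΔE = −sin λ·ΔX + cos λ·ΔY = −(0.988014)·(177) + (-0.154366)·(-246) = -136.90 m.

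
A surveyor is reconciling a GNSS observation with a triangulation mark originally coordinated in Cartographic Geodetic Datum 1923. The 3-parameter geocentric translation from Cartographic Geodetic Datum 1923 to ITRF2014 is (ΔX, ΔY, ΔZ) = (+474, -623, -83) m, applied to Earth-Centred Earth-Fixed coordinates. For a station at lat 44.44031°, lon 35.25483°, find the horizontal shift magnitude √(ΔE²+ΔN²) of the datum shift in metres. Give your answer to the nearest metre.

786 m

At φ = 44.44031°, λ = 35.25483°: sin φ = 0.700166, cos φ = 0.713980, sin λ = 0.577214, cos λ = 0.816593.
ΔE = −sin λ·ΔX + cos λ·ΔY = −(0.577214)·(474) + (0.816593)·(-623) = -782.34 m.
ΔN = −sin φ cos λ·ΔX − sin φ sin λ·ΔY + cos φ·ΔZ = −(0.700166)(0.816593)(474) − (0.700166)(0.577214)(-623) + (0.713980)(-83) = -78.49 m.
Horizontal magnitude = √(ΔE² + ΔN²) = √((-782.34)² + (-78.49)²) = 786.26 m.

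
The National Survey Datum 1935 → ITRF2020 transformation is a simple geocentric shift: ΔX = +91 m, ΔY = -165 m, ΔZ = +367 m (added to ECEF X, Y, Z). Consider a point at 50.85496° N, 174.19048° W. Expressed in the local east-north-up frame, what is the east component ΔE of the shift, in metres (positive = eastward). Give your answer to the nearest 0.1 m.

ΔE = 173.4 m

The local east axis at (φ, λ) is (−sin λ, cos λ, 0), so ΔE = −sin(-174.19048°)·91 + cos(-174.19048°)·(-165) = 173.36 m.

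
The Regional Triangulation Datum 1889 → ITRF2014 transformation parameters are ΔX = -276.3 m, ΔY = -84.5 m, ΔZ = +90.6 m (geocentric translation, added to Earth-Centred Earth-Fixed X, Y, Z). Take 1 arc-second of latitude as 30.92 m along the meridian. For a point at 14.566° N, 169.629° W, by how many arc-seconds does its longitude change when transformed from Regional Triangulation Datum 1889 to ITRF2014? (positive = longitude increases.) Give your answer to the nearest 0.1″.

sin φ = 0.251495, cos φ = 0.967859, sin λ = -0.180021, cos λ = -0.983663.
East component: ΔE = −sin λ·ΔX + cos λ·ΔY = −(-0.180021)(-276.3) + (-0.983663)(-84.5) = 33.38 m.
1° of latitude spans 3600 × 30.92 = 111312 m; at latitude φ, 1° of longitude spans that × cos φ = 107734.3 m, so Δλ = 33.38 / 107734.3 × 3600 = 1.115″.

Δλ = 1.1″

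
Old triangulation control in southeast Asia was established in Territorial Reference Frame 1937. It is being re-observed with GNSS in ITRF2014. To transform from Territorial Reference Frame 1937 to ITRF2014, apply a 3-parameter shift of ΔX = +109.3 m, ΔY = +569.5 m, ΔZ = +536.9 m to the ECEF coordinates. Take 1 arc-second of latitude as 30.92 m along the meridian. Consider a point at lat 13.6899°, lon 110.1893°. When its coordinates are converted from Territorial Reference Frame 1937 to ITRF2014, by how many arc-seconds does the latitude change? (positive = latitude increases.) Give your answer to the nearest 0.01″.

sin φ = 0.236667, cos φ = 0.971591, sin λ = 0.938557, cos λ = -0.345123.
North component: ΔN = −sin φ cos λ·ΔX − sin φ sin λ·ΔY + cos φ·ΔZ = −(0.236667)(-0.345123)(109.3) − (0.236667)(0.938557)(569.5) + (0.971591)(536.9) = 404.07 m.
1° of latitude spans 3600 × 30.92 = 111312 m, so Δφ = 404.07 / 111312 × 3600 = 13.068″.

Δφ = 13.07″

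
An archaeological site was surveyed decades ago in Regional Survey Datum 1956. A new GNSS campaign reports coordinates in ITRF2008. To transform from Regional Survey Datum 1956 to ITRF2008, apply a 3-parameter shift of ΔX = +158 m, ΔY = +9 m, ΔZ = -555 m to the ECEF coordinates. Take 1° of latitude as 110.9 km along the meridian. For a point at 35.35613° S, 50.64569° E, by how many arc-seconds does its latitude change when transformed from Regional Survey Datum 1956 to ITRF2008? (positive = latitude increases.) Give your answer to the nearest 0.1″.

sin φ = -0.578657, cos φ = 0.815571, sin λ = 0.773239, cos λ = 0.634114.
North component: ΔN = −sin φ cos λ·ΔX − sin φ sin λ·ΔY + cos φ·ΔZ = −(-0.578657)(0.634114)(158) − (-0.578657)(0.773239)(9) + (0.815571)(-555) = -390.64 m.
1° of latitude spans 110900 m, so Δφ = -390.64 / 110900 × 3600 = -12.681″.

Δφ = -12.7″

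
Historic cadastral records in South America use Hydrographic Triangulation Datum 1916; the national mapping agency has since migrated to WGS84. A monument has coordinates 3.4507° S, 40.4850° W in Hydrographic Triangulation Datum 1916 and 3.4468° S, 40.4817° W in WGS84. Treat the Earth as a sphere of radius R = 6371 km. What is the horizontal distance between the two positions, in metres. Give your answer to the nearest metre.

Δφ = -3.4468° − -3.4507° = +0.0039°; Δλ = -40.4817° − -40.4850° = +0.0033°.
1° along a meridian = πR/180 = 111195 m.
ΔN = Δφ × 111195 = 433.7 m; ΔE = Δλ × 111195 × cos(-3.4507°) = +0.0033 × 111195 × 0.998187 = 366.3 m.
Distance = √(ΔE² + ΔN²) = √(366.3² + 433.7²) = 567.6 m.

568 m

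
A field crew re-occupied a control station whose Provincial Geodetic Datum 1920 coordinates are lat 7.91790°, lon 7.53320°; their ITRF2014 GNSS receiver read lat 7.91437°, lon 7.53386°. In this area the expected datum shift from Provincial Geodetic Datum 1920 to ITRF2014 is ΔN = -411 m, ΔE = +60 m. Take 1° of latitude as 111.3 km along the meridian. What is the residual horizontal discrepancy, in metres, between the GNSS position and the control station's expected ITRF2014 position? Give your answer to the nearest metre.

22 m

Observed coordinate differences: Δφ = -0.00353°, Δλ = +0.00066°.
Converting to metres (1° lat = 111300 m, cos φ = 0.990466): observed ΔN = -392.9 m, observed ΔE = 72.8 m.
Subtracting the expected shift leaves a residual of -392.9 − (-411) = 18.1 m north and 72.8 − (60) = 12.8 m east.
Residual distance = √(18.1² + 12.8²) = 22.2 m.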